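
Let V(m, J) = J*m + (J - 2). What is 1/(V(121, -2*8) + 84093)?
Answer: 1/82139 ≈ 1.2174e-5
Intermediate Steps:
V(m, J) = -2 + J + J*m (V(m, J) = J*m + (-2 + J) = -2 + J + J*m)
1/(V(121, -2*8) + 84093) = 1/((-2 - 2*8 - 2*8*121) + 84093) = 1/((-2 - 16 - 16*121) + 84093) = 1/((-2 - 16 - 1936) + 84093) = 1/(-1954 + 84093) = 1/82139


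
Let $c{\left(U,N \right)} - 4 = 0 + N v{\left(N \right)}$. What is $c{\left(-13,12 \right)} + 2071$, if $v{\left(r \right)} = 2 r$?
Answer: $2363$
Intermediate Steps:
$c{\left(U,N \right)} = 4 + 2 N^{2}$ ($c{\left(U,N \right)} = 4 + \left(0 + N 2 N\right) = 4 + \left(0 + 2 N^{2}\right) = 4 + 2 N^{2}$)
$c{\left(-13,12 \right)} + 2071 = \left(4 + 2 \cdot 12^{2}\right) + 2071 = \left(4 + 2 \cdot 144\right) + 2071 = \left(4 + 288\right) + 2071 = 292 + 2071 = 2363$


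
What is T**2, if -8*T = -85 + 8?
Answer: 5929/64 ≈ 92.641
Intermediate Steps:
T = 77/8 (T = -(-85 + 8)/8 = -1/8*(-77) = 77/8 ≈ 9.6250)
T**2 = (77/8)**2 = 5929/64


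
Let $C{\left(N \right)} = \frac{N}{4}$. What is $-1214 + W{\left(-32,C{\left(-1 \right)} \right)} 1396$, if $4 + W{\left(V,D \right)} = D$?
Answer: $-7147$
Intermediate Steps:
$C{\left(N \right)} = \frac{N}{4}$ ($C{\left(N \right)} = N \frac{1}{4} = \frac{N}{4}$)
$W{\left(V,D \right)} = -4 + D$
$-1214 + W{\left(-32,C{\left(-1 \right)} \right)} 1396 = -1214 + \left(-4 + \frac{1}{4} \left(-1\right)\right) 1396 = -1214 + \left(-4 - \frac{1}{4}\right) 1396 = -1214 - 5933 = -7147$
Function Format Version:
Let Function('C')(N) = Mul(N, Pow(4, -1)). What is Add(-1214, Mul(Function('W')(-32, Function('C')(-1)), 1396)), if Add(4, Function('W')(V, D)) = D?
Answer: -7147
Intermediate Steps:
Function('C')(N) = Mul(Rational(1, 4), N) (Function('C')(N) = Mul(N, Rational(1, 4)) = Mul(Rational(1, 4), N))
Function('W')(V, D) = Add(-4, D)
Add(-1214, Mul(Function('W')(-32, Function('C')(-1)), 1396)) = Add(-1214, Mul(Add(-4, Mul(Rational(1, 4), -1)), 1396)) = Add(-1214, Mul(Add(-4, Rational(-1, 4)), 1396)) = Add(-1214, Mul(Rational(-17, 4), 1396)) = Add(-1214, -5933) = -7147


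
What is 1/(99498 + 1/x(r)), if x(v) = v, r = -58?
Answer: 58/5770883 ≈ 1.0050e-5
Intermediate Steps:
1/(99498 + 1/x(r)) = 1/(99498 + 1/(-58)) = 1/(99498 - 1/58) = 1/(5770883/58) = 58/5770883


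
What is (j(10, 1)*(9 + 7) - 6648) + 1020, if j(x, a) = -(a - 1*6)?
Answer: -5548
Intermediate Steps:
j(x, a) = 6 - a (j(x, a) = -(a - 6) = -(-6 + a) = 6 - a)
(j(10, 1)*(9 + 7) - 6648) + 1020 = ((6 - 1*1)*(9 + 7) - 6648) + 1020 = ((6 - 1)*16 - 6648) + 1020 = (5*16 - 6648) + 1020 = (80 - 6648) + 1020 = -6568 + 1020 = -5548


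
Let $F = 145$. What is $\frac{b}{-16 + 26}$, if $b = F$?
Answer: $\frac{29}{2} \approx 14.5$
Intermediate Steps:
$b = 145$
$\frac{b}{-16 + 26} = \frac{145}{-16 + 26} = \frac{145}{10} = 145 \cdot \frac{1}{10} = \frac{29}{2}$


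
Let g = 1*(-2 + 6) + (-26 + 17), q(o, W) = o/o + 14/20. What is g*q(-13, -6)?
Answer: -17/2 ≈ -8.5000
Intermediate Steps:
q(o, W) = 17/10 (q(o, W) = 1 + 14*(1/20) = 1 + 7/10 = 17/10)
g = -5 (g = 1*4 - 9 = 4 - 9 = -5)
g*q(-13, -6) = -5*17/10 = -17/2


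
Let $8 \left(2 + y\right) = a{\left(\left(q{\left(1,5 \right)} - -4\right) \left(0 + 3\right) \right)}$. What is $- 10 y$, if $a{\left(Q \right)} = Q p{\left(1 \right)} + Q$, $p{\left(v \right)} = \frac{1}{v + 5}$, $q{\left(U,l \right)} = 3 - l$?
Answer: $\frac{45}{4} \approx 11.25$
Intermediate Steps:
$p{\left(v \right)} = \frac{1}{5 + v}$
$a{\left(Q \right)} = \frac{7 Q}{6}$ ($a{\left(Q \right)} = \frac{Q}{5 + 1} + Q = \frac{Q}{6} + Q = \frac{7 Q}{6}$)
$y = - \frac{9}{8}$ ($y = -2 + \frac{\frac{7}{6} \left(\left(3 - 5\right) - -4\right) \left(0 + 3\right)}{8} = -2 + \frac{\frac{7}{6} \left(\left(3 - 5\right) + 4\right) 3}{8} = -2 + \frac{\frac{7}{6} \left(-2 + 4\right) 3}{8} = -2 + \frac{\frac{7}{6} \cdot 2 \cdot 3}{8} = -2 + \frac{\frac{7}{6} \cdot 6}{8} = -2 + \frac{1}{8} \cdot 7 = -2 + \frac{7}{8} = - \frac{9}{8} \approx -1.125$)
$- 10 y = \left(-10\right) \left(- \frac{9}{8}\right) = \frac{45}{4}$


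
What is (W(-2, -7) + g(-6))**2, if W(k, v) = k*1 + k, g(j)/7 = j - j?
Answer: 16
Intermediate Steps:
g(j) = 0 (g(j) = 7*(j - j) = 7*0 = 0)
W(k, v) = 2*k (W(k, v) = k + k = 2*k)
(W(-2, -7) + g(-6))**2 = (2*(-2) + 0)**2 = (-4 + 0)**2 = (-4)**2 = 16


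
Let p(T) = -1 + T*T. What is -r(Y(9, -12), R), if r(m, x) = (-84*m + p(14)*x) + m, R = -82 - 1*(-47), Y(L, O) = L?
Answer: 7572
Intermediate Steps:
p(T) = -1 + T**2
R = -35 (R = -82 + 47 = -35)
r(m, x) = -83*m + 195*x (r(m, x) = (-84*m + (-1 + 14**2)*x) + m = (-84*m + (-1 + 196)*x) + m = (-84*m + 195*x) + m = -83*m + 195*x)
-r(Y(9, -12), R) = -(-83*9 + 195*(-35)) = -(-747 - 6825) = -1*(-7572) = 7572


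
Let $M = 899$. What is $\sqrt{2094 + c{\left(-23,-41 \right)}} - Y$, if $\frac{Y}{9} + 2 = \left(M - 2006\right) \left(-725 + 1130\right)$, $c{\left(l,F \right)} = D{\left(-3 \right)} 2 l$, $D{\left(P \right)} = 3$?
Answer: $4035033 + 2 \sqrt{489} \approx 4.0351 \cdot 10^{6}$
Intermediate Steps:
$c{\left(l,F \right)} = 6 l$ ($c{\left(l,F \right)} = 3 \cdot 2 l = 6 l$)
$Y = -4035033$ ($Y = -18 + 9 \left(899 - 2006\right) \left(-725 + 1130\right) = -18 + 9 \left(\left(-1107\right) 405\right) = -18 + 9 \left(-448335\right) = -18 - 4035015 = -4035033$)
$\sqrt{2094 + c{\left(-23,-41 \right)}} - Y = \sqrt{2094 + 6 \left(-23\right)} - -4035033 = \sqrt{2094 - 138} + 4035033 = \sqrt{1956} + 4035033 = 2 \sqrt{489} + 4035033 = 4035033 + 2 \sqrt{489}$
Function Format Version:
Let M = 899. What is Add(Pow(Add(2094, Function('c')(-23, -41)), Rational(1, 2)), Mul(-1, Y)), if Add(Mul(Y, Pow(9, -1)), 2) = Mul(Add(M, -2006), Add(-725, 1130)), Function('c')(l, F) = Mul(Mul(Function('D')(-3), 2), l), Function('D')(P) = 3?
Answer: Add(4035033, Mul(2, Pow(489, Rational(1, 2)))) ≈ 4.0351e+6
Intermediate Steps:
Function('c')(l, F) = Mul(6, l) (Function('c')(l, F) = Mul(Mul(3, 2), l) = Mul(6, l))
Y = -4035033 (Y = Add(-18, Mul(9, Mul(Add(899, -2006), Add(-725, 1130)))) = Add(-18, Mul(9, Mul(-1107, 405))) = Add(-18, Mul(9, -448335)) = Add(-18, -4035015) = -4035033)
Add(Pow(Add(2094, Function('c')(-23, -41)), Rational(1, 2)), Mul(-1, Y)) = Add(Pow(Add(2094, Mul(6, -23)), Rational(1, 2)), Mul(-1, -4035033)) = Add(Pow(Add(2094, -138), Rational(1, 2)), 4035033) = Add(Pow(1956, Rational(1, 2)), 4035033) = Add(Mul(2, Pow(489, Rational(1, 2))), 4035033) = Add(4035033, Mul(2, Pow(489, Rational(1, 2))))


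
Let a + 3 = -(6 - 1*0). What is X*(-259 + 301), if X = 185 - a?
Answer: 8148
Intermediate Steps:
a = -9 (a = -3 - (6 - 1*0) = -3 - (6 + 0) = -3 - 1*6 = -3 - 6 = -9)
X = 194 (X = 185 - 1*(-9) = 185 + 9 = 194)
X*(-259 + 301) = 194*(-259 + 301) = 194*42 = 8148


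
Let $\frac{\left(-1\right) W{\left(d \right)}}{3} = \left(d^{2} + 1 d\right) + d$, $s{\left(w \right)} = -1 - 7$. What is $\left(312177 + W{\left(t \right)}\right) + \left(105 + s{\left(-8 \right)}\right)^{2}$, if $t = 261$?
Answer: $115657$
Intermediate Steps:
$s{\left(w \right)} = -8$
$W{\left(d \right)} = - 6 d - 3 d^{2}$ ($W{\left(d \right)} = - 3 \left(\left(d^{2} + 1 d\right) + d\right) = - 3 \left(\left(d^{2} + d\right) + d\right) = - 3 \left(\left(d + d^{2}\right) + d\right) = - 3 \left(d^{2} + 2 d\right) = - 6 d - 3 d^{2}$)
$\left(312177 + W{\left(t \right)}\right) + \left(105 + s{\left(-8 \right)}\right)^{2} = \left(312177 - 783 \left(2 + 261\right)\right) + \left(105 - 8\right)^{2} = \left(312177 - 783 \cdot 263\right) + 97^{2} = \left(312177 - 205929\right) + 9409 = 106248 + 9409 = 115657$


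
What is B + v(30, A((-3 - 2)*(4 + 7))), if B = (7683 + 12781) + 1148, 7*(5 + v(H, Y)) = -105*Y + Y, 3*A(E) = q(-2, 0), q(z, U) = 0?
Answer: 21607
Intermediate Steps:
A(E) = 0 (A(E) = (1/3)*0 = 0)
v(H, Y) = -5 - 104*Y/7 (v(H, Y) = -5 + (-105*Y + Y)/7 = -5 + (-104*Y)/7 = -5 - 104*Y/7)
B = 21612 (B = 20464 + 1148 = 21612)
B + v(30, A((-3 - 2)*(4 + 7))) = 21612 + (-5 - 104/7*0) = 21612 + (-5 + 0) = 21612 - 5 = 21607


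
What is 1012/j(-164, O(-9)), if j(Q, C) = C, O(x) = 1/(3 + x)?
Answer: -6072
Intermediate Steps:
1012/j(-164, O(-9)) = 1012/(1/(3 - 9)) = 1012/(1/(-6)) = 1012/(-1/6) = 1012*(-6) = -6072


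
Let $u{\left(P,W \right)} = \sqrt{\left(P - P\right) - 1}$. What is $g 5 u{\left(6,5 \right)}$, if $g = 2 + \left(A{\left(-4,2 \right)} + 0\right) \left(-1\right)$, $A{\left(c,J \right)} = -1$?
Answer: $15 i \approx 15.0 i$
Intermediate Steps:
$u{\left(P,W \right)} = i$ ($u{\left(P,W \right)} = \sqrt{0 - 1} = \sqrt{-1} = i$)
$g = 3$ ($g = 2 + \left(-1 + 0\right) \left(-1\right) = 2 - -1 = 2 + 1 = 3$)
$g 5 u{\left(6,5 \right)} = 3 \cdot 5 i = 15 i$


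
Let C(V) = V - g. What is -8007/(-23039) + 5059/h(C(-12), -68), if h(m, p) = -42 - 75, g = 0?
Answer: -115617482/2695563 ≈ -42.892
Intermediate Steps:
C(V) = V (C(V) = V - 1*0 = V + 0 = V)
h(m, p) = -117
-8007/(-23039) + 5059/h(C(-12), -68) = -8007/(-23039) + 5059/(-117) = -8007*(-1/23039) + 5059*(-1/117) = 8007/23039 - 5059/117 = -115617482/2695563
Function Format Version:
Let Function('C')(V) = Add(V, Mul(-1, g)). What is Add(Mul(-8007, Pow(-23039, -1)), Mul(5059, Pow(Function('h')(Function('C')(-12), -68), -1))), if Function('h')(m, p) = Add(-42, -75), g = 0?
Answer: Rational(-115617482, 2695563) ≈ -42.892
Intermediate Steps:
Function('C')(V) = V (Function('C')(V) = Add(V, Mul(-1, 0)) = Add(V, 0) = V)
Function('h')(m, p) = -117
Add(Mul(-8007, Pow(-23039, -1)), Mul(5059, Pow(Function('h')(Function('C')(-12), -68), -1))) = Add(Mul(-8007, Pow(-23039, -1)), Mul(5059, Pow(-117, -1))) = Add(Mul(-8007, Rational(-1, 23039)), Mul(5059, Rational(-1, 117))) = Add(Rational(8007, 23039), Rational(-5059, 117)) = Rational(-115617482, 2695563)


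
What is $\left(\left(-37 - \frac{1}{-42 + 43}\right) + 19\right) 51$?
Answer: $-969$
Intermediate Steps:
$\left(\left(-37 - \frac{1}{-42 + 43}\right) + 19\right) 51 = \left(\left(-37 - 1^{-1}\right) + 19\right) 51 = \left(\left(-37 - 1\right) + 19\right) 51 = \left(-38 + 19\right) 51 = \left(-19\right) 51 = -969$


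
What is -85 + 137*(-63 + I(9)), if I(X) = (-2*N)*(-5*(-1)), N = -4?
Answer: -3236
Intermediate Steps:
I(X) = 40 (I(X) = (-2*(-4))*(-5*(-1)) = 8*5 = 40)
-85 + 137*(-63 + I(9)) = -85 + 137*(-63 + 40) = -85 + 137*(-23) = -85 - 3151 = -3236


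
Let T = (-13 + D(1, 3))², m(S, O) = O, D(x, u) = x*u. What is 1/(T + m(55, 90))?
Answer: 1/190 ≈ 0.0052632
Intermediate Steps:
D(x, u) = u*x
T = 100 (T = (-13 + 3*1)² = (-13 + 3)² = (-10)² = 100)
1/(T + m(55, 90)) = 1/(100 + 90) = 1/190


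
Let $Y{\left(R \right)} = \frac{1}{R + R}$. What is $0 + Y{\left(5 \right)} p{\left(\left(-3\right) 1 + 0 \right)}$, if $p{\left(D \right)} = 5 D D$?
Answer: $\frac{9}{2} \approx 4.5$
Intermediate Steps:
$p{\left(D \right)} = 5 D^{2}$
$Y{\left(R \right)} = \frac{1}{2 R}$
$0 + Y{\left(5 \right)} p{\left(\left(-3\right) 1 + 0 \right)} = 0 + \frac{1}{2 \cdot 5} \cdot 5 \left(\left(-3\right) 1 + 0\right)^{2} = 0 + \frac{1}{2} \cdot \frac{1}{5} \cdot 5 \left(-3 + 0\right)^{2} = 0 + \frac{5 \left(-3\right)^{2}}{10} = 0 + \frac{5 \cdot 9}{10} = 0 + \frac{1}{10} \cdot 45 = 0 + \frac{9}{2} = \frac{9}{2}$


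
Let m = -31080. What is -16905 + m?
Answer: -47985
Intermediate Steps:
-16905 + m = -16905 - 31080 = -47985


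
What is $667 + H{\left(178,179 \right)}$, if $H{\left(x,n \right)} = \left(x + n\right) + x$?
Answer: $1202$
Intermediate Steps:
$H{\left(x,n \right)} = n + 2 x$ ($H{\left(x,n \right)} = \left(n + x\right) + x = n + 2 x$)
$667 + H{\left(178,179 \right)} = 667 + \left(179 + 2 \cdot 178\right) = 667 + \left(179 + 356\right) = 667 + 535 = 1202$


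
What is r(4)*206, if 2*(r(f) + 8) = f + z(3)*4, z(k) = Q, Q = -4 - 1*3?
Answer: -4120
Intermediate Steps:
Q = -7 (Q = -4 - 3 = -7)
z(k) = -7
r(f) = -22 + f/2 (r(f) = -8 + (f - 7*4)/2 = -8 + (f - 28)/2 = -8 + (-28 + f)/2 = -8 + (-14 + f/2) = -22 + f/2)
r(4)*206 = (-22 + (½)*4)*206 = (-22 + 2)*206 = -20*206 = -4120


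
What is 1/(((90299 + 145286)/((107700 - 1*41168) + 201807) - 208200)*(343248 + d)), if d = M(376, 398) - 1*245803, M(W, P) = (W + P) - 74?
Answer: -5063/103455837452475 ≈ -4.8939e-11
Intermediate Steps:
M(W, P) = -74 + P + W (M(W, P) = (P + W) - 74 = -74 + P + W)
d = -245103 (d = (-74 + 398 + 376) - 1*245803 = 700 - 245803 = -245103)
1/(((90299 + 145286)/((107700 - 1*41168) + 201807) - 208200)*(343248 + d)) = 1/(((90299 + 145286)/((107700 - 1*41168) + 201807) - 208200)*(343248 - 245103)) = 1/((235585/((107700 - 41168) + 201807) - 208200)*98145) = 1/((235585/(66532 + 201807) - 208200)*98145) = 1/((235585/268339 - 208200)*98145) = 1/((235585*(1/268339) - 208200)*98145) = 1/((4445/5063 - 208200)*98145) = 1/(-1054112155/5063*98145) = 1/(-103455837452475/5063) = -5063/103455837452475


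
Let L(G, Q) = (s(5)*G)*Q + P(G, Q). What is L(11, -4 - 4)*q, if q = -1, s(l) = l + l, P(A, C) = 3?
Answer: 877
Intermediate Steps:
s(l) = 2*l
L(G, Q) = 3 + 10*G*Q (L(G, Q) = ((2*5)*G)*Q + 3 = (10*G)*Q + 3 = 10*G*Q + 3 = 3 + 10*G*Q)
L(11, -4 - 4)*q = (3 + 10*11*(-4 - 4))*(-1) = (3 + 10*11*(-8))*(-1) = (3 - 880)*(-1) = -877*(-1) = 877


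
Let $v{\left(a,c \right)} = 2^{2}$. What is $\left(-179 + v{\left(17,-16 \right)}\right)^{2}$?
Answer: $30625$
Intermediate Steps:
$v{\left(a,c \right)} = 4$
$\left(-179 + v{\left(17,-16 \right)}\right)^{2} = \left(-179 + 4\right)^{2} = \left(-175\right)^{2} = 30625$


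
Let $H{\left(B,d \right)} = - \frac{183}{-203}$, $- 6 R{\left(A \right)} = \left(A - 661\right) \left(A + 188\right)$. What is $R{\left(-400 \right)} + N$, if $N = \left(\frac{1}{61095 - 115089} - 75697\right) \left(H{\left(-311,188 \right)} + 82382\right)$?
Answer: $- \frac{68353365467243855}{10960782} \approx -6.2362 \cdot 10^{9}$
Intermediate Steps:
$R{\left(A \right)} = - \frac{\left(-661 + A\right) \left(188 + A\right)}{6}$ ($R{\left(A \right)} = - \frac{\left(A - 661\right) \left(A + 188\right)}{6} = - \frac{\left(-661 + A\right) \left(188 + A\right)}{6}$)
$H{\left(B,d \right)} = \frac{183}{203}$ ($H{\left(B,d \right)} = \left(-183\right) \left(- \frac{1}{203}\right) = \frac{183}{203}$)
$N = - \frac{68352954562141051}{10960782}$ ($N = \left(\frac{1}{61095 - 115089} - 75697\right) \left(\frac{183}{203} + 82382\right) = \left(\frac{1}{-53994} - 75697\right) \frac{16723729}{203} = \left(- \frac{1}{53994} - 75697\right) \frac{16723729}{203} = \left(- \frac{4087183819}{53994}\right) \frac{16723729}{203} = - \frac{68352954562141051}{10960782} \approx -6.2361 \cdot 10^{9}$)
$R{\left(-400 \right)} + N = \left(\frac{62134}{3} - \frac{\left(-400\right)^{2}}{6} + \frac{473}{6} \left(-400\right)\right) - \frac{68352954562141051}{10960782} = \left(\frac{62134}{3} - \frac{80000}{3} - \frac{94600}{3}\right) - \frac{68352954562141051}{10960782} = - \frac{112466}{3} - \frac{68352954562141051}{10960782} = - \frac{68353365467243855}{10960782}$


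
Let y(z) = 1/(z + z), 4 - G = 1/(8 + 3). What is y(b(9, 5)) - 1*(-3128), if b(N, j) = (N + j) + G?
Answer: 1232443/394 ≈ 3128.0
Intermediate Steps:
G = 43/11 (G = 4 - 1/(8 + 3) = 4 - 1/11 = 43/11 ≈ 3.9091)
b(N, j) = 43/11 + N + j (b(N, j) = (N + j) + 43/11 = 43/11 + N + j)
y(z) = 1/(2*z)
y(b(9, 5)) - 1*(-3128) = 1/(2*(43/11 + 9 + 5)) - 1*(-3128) = 1/(2*(197/11)) + 3128 = (½)*(11/197) + 3128 = 11/394 + 3128 = 1232443/394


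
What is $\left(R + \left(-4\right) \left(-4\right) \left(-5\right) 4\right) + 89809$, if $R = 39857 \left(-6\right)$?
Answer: $-149653$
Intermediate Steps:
$R = -239142$
$\left(R + \left(-4\right) \left(-4\right) \left(-5\right) 4\right) + 89809 = \left(-239142 + \left(-4\right) \left(-4\right) \left(-5\right) 4\right) + 89809 = \left(-239142 + 16 \left(-5\right) 4\right) + 89809 = \left(-239142 - 320\right) + 89809 = -239462 + 89809 = -149653$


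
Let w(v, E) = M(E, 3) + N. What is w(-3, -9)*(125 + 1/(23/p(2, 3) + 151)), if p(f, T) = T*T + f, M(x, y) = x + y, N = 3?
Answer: -631533/1684 ≈ -375.02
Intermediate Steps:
p(f, T) = f + T² (p(f, T) = T² + f = f + T²)
w(v, E) = 6 + E (w(v, E) = (E + 3) + 3 = (3 + E) + 3 = 6 + E)
w(-3, -9)*(125 + 1/(23/p(2, 3) + 151)) = (6 - 9)*(125 + 1/(23/(2 + 3²) + 151)) = -3*(125 + 1/(23/(2 + 9) + 151)) = -3*(125 + 1/(23/11 + 151)) = -3*(125 + 1/(1684/11)) = -3*(125 + 11/1684) = -3*210511/1684 = -631533/1684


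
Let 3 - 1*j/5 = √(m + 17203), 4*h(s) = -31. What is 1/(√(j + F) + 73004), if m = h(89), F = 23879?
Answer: 1/(73004 + √(23894 - 5*√68781/2)) ≈ 1.3669e-5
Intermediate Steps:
h(s) = -31/4 (h(s) = (¼)*(-31) = -31/4)
m = -31/4 ≈ -7.7500
j = 15 - 5*√68781/2 (j = 15 - 5*√(-31/4 + 17203) = 15 - 5*√68781/2 ≈ -640.65)
1/(√(j + F) + 73004) = 1/(√((15 - 5*√68781/2) + 23879) + 73004) = 1/(√(23894 - 5*√68781/2) + 73004) = 1/(73004 + √(23894 - 5*√68781/2))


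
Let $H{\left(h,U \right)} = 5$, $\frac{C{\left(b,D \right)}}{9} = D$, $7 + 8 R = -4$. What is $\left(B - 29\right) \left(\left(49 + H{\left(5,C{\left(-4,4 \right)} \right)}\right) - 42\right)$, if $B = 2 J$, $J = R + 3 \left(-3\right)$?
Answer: $-597$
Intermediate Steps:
$R = - \frac{11}{8}$ ($R = - \frac{7}{8} + \frac{1}{8} \left(-4\right) = - \frac{7}{8} - \frac{1}{2} = - \frac{11}{8} \approx -1.375$)
$C{\left(b,D \right)} = 9 D$
$J = - \frac{83}{8}$ ($J = - \frac{11}{8} + 3 \left(-3\right) = - \frac{11}{8} - 9 = - \frac{83}{8} \approx -10.375$)
$B = - \frac{83}{4}$ ($B = 2 \left(- \frac{83}{8}\right) = - \frac{83}{4} \approx -20.75$)
$\left(B - 29\right) \left(\left(49 + H{\left(5,C{\left(-4,4 \right)} \right)}\right) - 42\right) = \left(- \frac{83}{4} - 29\right) \left(\left(49 + 5\right) - 42\right) = - \frac{199 \left(54 - 42\right)}{4} = \left(- \frac{199}{4}\right) 12 = -597$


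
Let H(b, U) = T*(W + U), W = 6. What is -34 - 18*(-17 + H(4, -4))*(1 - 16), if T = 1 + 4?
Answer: -1924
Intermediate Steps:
T = 5
H(b, U) = 30 + 5*U (H(b, U) = 5*(6 + U) = 30 + 5*U)
-34 - 18*(-17 + H(4, -4))*(1 - 16) = -34 - 18*(-17 + (30 + 5*(-4)))*(1 - 16) = -34 - 18*(-17 + (30 - 20))*(-15) = -34 - 18*(-17 + 10)*(-15) = -34 - (-126)*(-15) = -34 - 18*105 = -34 - 1890 = -1924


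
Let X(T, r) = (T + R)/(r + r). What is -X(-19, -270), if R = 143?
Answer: 31/135 ≈ 0.22963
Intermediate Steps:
X(T, r) = (143 + T)/(2*r) (X(T, r) = (T + 143)/(r + r) = (143 + T)/((2*r)) = (143 + T)*(1/(2*r)) = (143 + T)/(2*r))
-X(-19, -270) = -(143 - 19)/(2*(-270)) = -(-1)*124/(2*270) = -1*(-31/135) = 31/135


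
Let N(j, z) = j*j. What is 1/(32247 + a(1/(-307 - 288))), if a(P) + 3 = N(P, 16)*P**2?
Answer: 125333700625/4041259842952501 ≈ 3.1014e-5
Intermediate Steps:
N(j, z) = j**2
a(P) = -3 + P**4 (a(P) = -3 + P**2*P**2 = -3 + P**4)
1/(32247 + a(1/(-307 - 288))) = 1/(32247 + (-3 + (1/(-307 - 288))**4)) = 1/(32247 + (-3 + (1/(-595))**4)) = 1/(32247 + (-3 + (-1/595)**4)) = 1/(32247 + (-3 + 1/125333700625)) = 1/(32247 - 376001101874/125333700625) = 1/(4041259842952501/125333700625) = 125333700625/4041259842952501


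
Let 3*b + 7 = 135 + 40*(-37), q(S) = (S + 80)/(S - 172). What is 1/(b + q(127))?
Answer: -15/6829 ≈ -0.0021965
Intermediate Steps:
q(S) = (80 + S)/(-172 + S)
b = -1352/3 (b = -7/3 + (135 + 40*(-37))/3 = -7/3 + (135 - 1480)/3 = -7/3 + (1/3)*(-1345) = -7/3 - 1345/3 = -1352/3 ≈ -450.67)
1/(b + q(127)) = 1/(-1352/3 + (80 + 127)/(-172 + 127)) = 1/(-1352/3 + 207/(-45)) = 1/(-1352/3 - 1/45*207) = 1/(-1352/3 - 23/5) = 1/(-6829/15) = -15/6829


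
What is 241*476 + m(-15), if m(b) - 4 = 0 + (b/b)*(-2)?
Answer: 114718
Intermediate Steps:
m(b) = 2 (m(b) = 4 + (0 + (b/b)*(-2)) = 4 + (0 + 1*(-2)) = 4 + (0 - 2) = 4 - 2 = 2)
241*476 + m(-15) = 241*476 + 2 = 114716 + 2 = 114718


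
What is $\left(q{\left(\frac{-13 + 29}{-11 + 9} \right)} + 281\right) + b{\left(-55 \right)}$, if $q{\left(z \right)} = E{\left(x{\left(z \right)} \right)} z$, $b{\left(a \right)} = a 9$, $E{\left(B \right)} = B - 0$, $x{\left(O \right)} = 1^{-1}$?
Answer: $-222$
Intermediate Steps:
$x{\left(O \right)} = 1$
$E{\left(B \right)} = B$ ($E{\left(B \right)} = B + 0 = B$)
$b{\left(a \right)} = 9 a$
$q{\left(z \right)} = z$ ($q{\left(z \right)} = 1 z = z$)
$\left(q{\left(\frac{-13 + 29}{-11 + 9} \right)} + 281\right) + b{\left(-55 \right)} = \left(\frac{-13 + 29}{-11 + 9} + 281\right) + 9 \left(-55\right) = \left(\frac{16}{-2} + 281\right) - 495 = \left(16 \left(- \frac{1}{2}\right) + 281\right) - 495 = \left(-8 + 281\right) - 495 = 273 - 495 = -222$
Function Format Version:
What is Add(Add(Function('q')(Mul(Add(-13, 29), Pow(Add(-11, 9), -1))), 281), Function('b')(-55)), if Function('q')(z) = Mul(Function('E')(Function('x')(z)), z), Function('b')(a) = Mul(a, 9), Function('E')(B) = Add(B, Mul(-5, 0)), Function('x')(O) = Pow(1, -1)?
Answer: -222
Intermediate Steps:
Function('x')(O) = 1
Function('E')(B) = B (Function('E')(B) = Add(B, 0) = B)
Function('b')(a) = Mul(9, a)
Function('q')(z) = z (Function('q')(z) = Mul(1, z) = z)
Add(Add(Function('q')(Mul(Add(-13, 29), Pow(Add(-11, 9), -1))), 281), Function('b')(-55)) = Add(Add(Mul(Add(-13, 29), Pow(Add(-11, 9), -1)), 281), Mul(9, -55)) = Add(Add(Mul(16, Pow(-2, -1)), 281), -495) = Add(Add(Mul(16, Rational(-1, 2)), 281), -495) = Add(Add(-8, 281), -495) = Add(273, -495) = -222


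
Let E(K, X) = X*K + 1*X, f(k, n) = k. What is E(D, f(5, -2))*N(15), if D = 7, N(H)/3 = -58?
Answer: -6960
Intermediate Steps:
N(H) = -174 (N(H) = 3*(-58) = -174)
E(K, X) = X + K*X (E(K, X) = K*X + X = X + K*X)
E(D, f(5, -2))*N(15) = (5*(1 + 7))*(-174) = (5*8)*(-174) = 40*(-174) = -6960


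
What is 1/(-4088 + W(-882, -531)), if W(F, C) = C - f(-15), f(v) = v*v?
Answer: -1/4844 ≈ -0.00020644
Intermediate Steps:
f(v) = v²
W(F, C) = -225 + C (W(F, C) = C - 1*(-15)² = C - 1*225 = C - 225 = -225 + C)
1/(-4088 + W(-882, -531)) = 1/(-4088 + (-225 - 531)) = 1/(-4088 - 756) = 1/(-4844) = -1/4844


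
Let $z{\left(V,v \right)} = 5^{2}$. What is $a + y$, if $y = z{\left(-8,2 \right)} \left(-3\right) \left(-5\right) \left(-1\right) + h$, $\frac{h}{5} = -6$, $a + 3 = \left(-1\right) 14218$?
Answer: $-14626$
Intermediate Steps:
$a = -14221$ ($a = -3 - 14218 = -14221$)
$h = -30$ ($h = 5 \left(-6\right) = -30$)
$z{\left(V,v \right)} = 25$
$y = -405$ ($y = 25 \left(-3\right) \left(-5\right) \left(-1\right) - 30 = 25 \cdot 15 \left(-1\right) - 30 = 25 \left(-15\right) - 30 = -375 - 30 = -405$)
$a + y = -14221 - 405 = -14626$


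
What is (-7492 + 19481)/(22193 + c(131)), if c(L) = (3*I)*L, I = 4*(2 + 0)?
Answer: 11989/25337 ≈ 0.47318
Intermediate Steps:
I = 8 (I = 4*2 = 8)
c(L) = 24*L (c(L) = (3*8)*L = 24*L)
(-7492 + 19481)/(22193 + c(131)) = (-7492 + 19481)/(22193 + 24*131) = 11989/(22193 + 3144) = 11989/25337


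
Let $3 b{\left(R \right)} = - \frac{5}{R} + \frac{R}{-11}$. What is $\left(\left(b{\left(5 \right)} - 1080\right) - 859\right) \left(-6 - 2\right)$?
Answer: $\frac{512024}{33} \approx 15516.0$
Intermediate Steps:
$b{\left(R \right)} = - \frac{5}{3 R} - \frac{R}{33}$ ($b{\left(R \right)} = \frac{- \frac{5}{R} + \frac{R}{-11}}{3} = \frac{- \frac{5}{R} + R \left(- \frac{1}{11}\right)}{3} = \frac{- \frac{5}{R} - \frac{R}{11}}{3} = - \frac{5}{3 R} - \frac{R}{33}$)
$\left(\left(b{\left(5 \right)} - 1080\right) - 859\right) \left(-6 - 2\right) = \left(\left(\frac{-55 - 5^{2}}{33 \cdot 5} - 1080\right) - 859\right) \left(-6 - 2\right) = \left(\left(\frac{1}{33} \cdot \frac{1}{5} \left(-55 - 25\right) - 1080\right) - 859\right) \left(-8\right) = \left(\left(\frac{1}{33} \cdot \frac{1}{5} \left(-80\right) - 1080\right) - 859\right) \left(-8\right) = \left(\left(- \frac{16}{33} - 1080\right) - 859\right) \left(-8\right) = \left(- \frac{35656}{33} - 859\right) \left(-8\right) = \left(- \frac{64003}{33}\right) \left(-8\right) = \frac{512024}{33}$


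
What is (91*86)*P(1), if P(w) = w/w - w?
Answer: 0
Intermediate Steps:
P(w) = 1 - w
(91*86)*P(1) = (91*86)*(1 - 1*1) = 7826*(1 - 1) = 7826*0 = 0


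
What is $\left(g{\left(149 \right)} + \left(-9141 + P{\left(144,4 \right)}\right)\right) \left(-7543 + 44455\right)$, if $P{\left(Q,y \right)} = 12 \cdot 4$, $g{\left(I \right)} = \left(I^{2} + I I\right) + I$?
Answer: $1308825696$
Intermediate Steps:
$g{\left(I \right)} = I + 2 I^{2}$ ($g{\left(I \right)} = \left(I^{2} + I^{2}\right) + I = 2 I^{2} + I = I + 2 I^{2}$)
$P{\left(Q,y \right)} = 48$
$\left(g{\left(149 \right)} + \left(-9141 + P{\left(144,4 \right)}\right)\right) \left(-7543 + 44455\right) = \left(149 \left(1 + 2 \cdot 149\right) + \left(-9141 + 48\right)\right) \left(-7543 + 44455\right) = \left(149 \left(1 + 298\right) - 9093\right) 36912 = \left(149 \cdot 299 - 9093\right) 36912 = \left(44551 - 9093\right) 36912 = 35458 \cdot 36912 = 1308825696$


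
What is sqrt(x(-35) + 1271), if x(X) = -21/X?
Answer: 17*sqrt(110)/5 ≈ 35.659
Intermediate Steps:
sqrt(x(-35) + 1271) = sqrt(-21/(-35) + 1271) = sqrt(-21*(-1/35) + 1271) = sqrt(3/5 + 1271) = sqrt(6358/5) = 17*sqrt(110)/5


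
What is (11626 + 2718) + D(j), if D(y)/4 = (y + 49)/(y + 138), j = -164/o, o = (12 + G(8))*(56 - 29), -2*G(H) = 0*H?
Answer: 159764840/11137 ≈ 14345.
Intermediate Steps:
G(H) = 0 (G(H) = -0*H = -½*0 = 0)
o = 324 (o = (12 + 0)*(56 - 29) = 12*27 = 324)
j = -41/81 (j = -164/324 = -164*1/324 = -41/81 ≈ -0.50617)
D(y) = 4*(49 + y)/(138 + y) (D(y) = 4*((y + 49)/(y + 138)) = 4*((49 + y)/(138 + y)) = 4*(49 + y)/(138 + y))
(11626 + 2718) + D(j) = (11626 + 2718) + 4*(49 - 41/81)/(138 - 41/81) = 14344 + 4*(3928/81)/(11137/81) = 14344 + 4*(81/11137)*(3928/81) = 14344 + 15712/11137 = 159764840/11137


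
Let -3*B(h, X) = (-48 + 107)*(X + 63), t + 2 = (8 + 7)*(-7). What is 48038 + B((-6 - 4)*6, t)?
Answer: 146710/3 ≈ 48903.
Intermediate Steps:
t = -107 (t = -2 + (8 + 7)*(-7) = -2 + 15*(-7) = -2 - 105 = -107)
B(h, X) = -1239 - 59*X/3 (B(h, X) = -(-48 + 107)*(X + 63)/3 = -59*(63 + X)/3 = -(3717 + 59*X)/3 = -1239 - 59*X/3)
48038 + B((-6 - 4)*6, t) = 48038 + (-1239 - 59/3*(-107)) = 48038 + (-1239 + 6313/3) = 48038 + 2596/3 = 146710/3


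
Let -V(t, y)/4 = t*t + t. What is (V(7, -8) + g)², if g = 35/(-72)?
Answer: 261242569/5184 ≈ 50394.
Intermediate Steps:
V(t, y) = -4*t - 4*t² (V(t, y) = -4*(t*t + t) = -4*(t² + t) = -4*(t + t²) = -4*t - 4*t²)
g = -35/72 (g = 35*(-1/72) = -35/72 ≈ -0.48611)
(V(7, -8) + g)² = (-4*7*(1 + 7) - 35/72)² = (-4*7*8 - 35/72)² = (-224 - 35/72)² = (-16163/72)² = 261242569/5184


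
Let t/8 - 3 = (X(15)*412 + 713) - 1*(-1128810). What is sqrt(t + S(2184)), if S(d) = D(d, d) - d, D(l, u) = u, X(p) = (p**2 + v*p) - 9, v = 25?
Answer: 4*sqrt(686509) ≈ 3314.2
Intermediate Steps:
X(p) = -9 + p**2 + 25*p (X(p) = (p**2 + 25*p) - 9 = -9 + p**2 + 25*p)
t = 10984144 (t = 24 + 8*(((-9 + 15**2 + 25*15)*412 + 713) - 1*(-1128810)) = 24 + 8*(((-9 + 225 + 375)*412 + 713) + 1128810) = 24 + 8*((591*412 + 713) + 1128810) = 24 + 8*((243492 + 713) + 1128810) = 24 + 8*(244205 + 1128810) = 24 + 8*1373015 = 24 + 10984120 = 10984144)
S(d) = 0 (S(d) = d - d = 0)
sqrt(t + S(2184)) = sqrt(10984144 + 0) = sqrt(10984144) = 4*sqrt(686509)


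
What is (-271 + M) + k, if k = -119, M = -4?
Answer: -394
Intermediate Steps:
(-271 + M) + k = (-271 - 4) - 119 = -275 - 119 = -394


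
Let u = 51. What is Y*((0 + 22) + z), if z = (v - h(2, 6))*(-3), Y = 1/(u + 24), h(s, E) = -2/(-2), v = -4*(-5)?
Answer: -7/15 ≈ -0.46667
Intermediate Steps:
v = 20
h(s, E) = 1 (h(s, E) = -2*(-½) = 1)
Y = 1/75 (Y = 1/(51 + 24) = 1/75 ≈ 0.013333)
z = -57 (z = (20 - 1*1)*(-3) = (20 - 1)*(-3) = 19*(-3) = -57)
Y*((0 + 22) + z) = ((0 + 22) - 57)/75 = (22 - 57)/75 = (1/75)*(-35) = -7/15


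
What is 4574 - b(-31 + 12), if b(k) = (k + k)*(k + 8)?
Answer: 4156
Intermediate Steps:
b(k) = 2*k*(8 + k) (b(k) = (2*k)*(8 + k) = 2*k*(8 + k))
4574 - b(-31 + 12) = 4574 - 2*(-31 + 12)*(8 + (-31 + 12)) = 4574 - 2*(-19)*(8 - 19) = 4574 - 2*(-19)*(-11) = 4574 - 1*418 = 4574 - 418 = 4156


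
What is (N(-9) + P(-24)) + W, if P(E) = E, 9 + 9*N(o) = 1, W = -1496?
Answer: -13688/9 ≈ -1520.9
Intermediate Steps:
N(o) = -8/9 (N(o) = -1 + (⅑)*1 = -1 + ⅑ = -8/9)
(N(-9) + P(-24)) + W = (-8/9 - 24) - 1496 = -224/9 - 1496 = -13688/9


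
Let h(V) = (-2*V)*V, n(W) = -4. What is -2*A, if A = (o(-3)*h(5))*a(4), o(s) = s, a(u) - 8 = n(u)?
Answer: -1200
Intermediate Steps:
a(u) = 4 (a(u) = 8 - 4 = 4)
h(V) = -2*V²
A = 600 (A = -(-6)*5²*4 = -(-6)*25*4 = -3*(-50)*4 = 150*4 = 600)
-2*A = -2*600 = -1200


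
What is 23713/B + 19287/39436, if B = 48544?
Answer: 467853499/478595296 ≈ 0.97756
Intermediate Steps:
23713/B + 19287/39436 = 23713/48544 + 19287/39436 = 467853499/478595296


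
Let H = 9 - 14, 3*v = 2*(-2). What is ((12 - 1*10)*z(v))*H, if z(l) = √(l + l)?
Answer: -20*I*√6/3 ≈ -16.33*I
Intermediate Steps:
v = -4/3 (v = (2*(-2))/3 = (⅓)*(-4) = -4/3 ≈ -1.3333)
z(l) = √2*√l (z(l) = √(2*l) = √2*√l)
H = -5
((12 - 1*10)*z(v))*H = ((12 - 1*10)*(√2*√(-4/3)))*(-5) = ((12 - 10)*(√2*(2*I*√3/3)))*(-5) = (2*(2*I*√6/3))*(-5) = (4*I*√6/3)*(-5) = -20*I*√6/3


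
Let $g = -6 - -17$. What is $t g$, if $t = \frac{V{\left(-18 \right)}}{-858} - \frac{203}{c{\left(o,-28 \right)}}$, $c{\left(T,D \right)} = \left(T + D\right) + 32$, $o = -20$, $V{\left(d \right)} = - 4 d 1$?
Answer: $\frac{28837}{208} \approx 138.64$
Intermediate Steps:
$V{\left(d \right)} = - 4 d$
$c{\left(T,D \right)} = 32 + D + T$ ($c{\left(T,D \right)} = \left(D + T\right) + 32 = 32 + D + T$)
$g = 11$ ($g = -6 + 17 = 11$)
$t = \frac{28837}{2288}$ ($t = \frac{\left(-4\right) \left(-18\right)}{-858} - \frac{203}{32 - 28 - 20} = 72 \left(- \frac{1}{858}\right) - \frac{203}{-16} = - \frac{12}{143} - - \frac{203}{16} = - \frac{12}{143} + \frac{203}{16} = \frac{28837}{2288} \approx 12.604$)
$t g = \frac{28837}{2288} \cdot 11 = \frac{28837}{208}$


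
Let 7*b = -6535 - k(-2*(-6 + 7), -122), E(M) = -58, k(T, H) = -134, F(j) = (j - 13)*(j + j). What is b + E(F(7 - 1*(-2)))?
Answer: -6807/7 ≈ -972.43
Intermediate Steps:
F(j) = 2*j*(-13 + j) (F(j) = (-13 + j)*(2*j) = 2*j*(-13 + j))
b = -6401/7 (b = (-6535 - 1*(-134))/7 = (-6535 + 134)/7 = (⅐)*(-6401) = -6401/7 ≈ -914.43)
b + E(F(7 - 1*(-2))) = -6401/7 - 58 = -6807/7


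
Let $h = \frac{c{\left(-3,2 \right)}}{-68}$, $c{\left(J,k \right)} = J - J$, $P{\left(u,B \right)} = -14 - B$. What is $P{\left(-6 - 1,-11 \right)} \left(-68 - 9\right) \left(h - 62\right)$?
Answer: $-14322$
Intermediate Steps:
$c{\left(J,k \right)} = 0$
$h = 0$ ($h = \frac{0}{-68} = 0 \left(- \frac{1}{68}\right) = 0$)
$P{\left(-6 - 1,-11 \right)} \left(-68 - 9\right) \left(h - 62\right) = \left(-14 - -11\right) \left(-68 - 9\right) \left(0 - 62\right) = \left(-14 + 11\right) \left(-68 + \left(-37 + 28\right)\right) \left(0 - 62\right) = - 3 \left(-68 - 9\right) \left(0 - 62\right) = - 3 \left(\left(-77\right) \left(-62\right)\right) = \left(-3\right) 4774 = -14322$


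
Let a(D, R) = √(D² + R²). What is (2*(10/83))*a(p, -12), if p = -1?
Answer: 20*√145/83 ≈ 2.9016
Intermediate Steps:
(2*(10/83))*a(p, -12) = (2*(10/83))*√((-1)² + (-12)²) = (2*(10*(1/83)))*√(1 + 144) = (2*(10/83))*√145 = 20*√145/83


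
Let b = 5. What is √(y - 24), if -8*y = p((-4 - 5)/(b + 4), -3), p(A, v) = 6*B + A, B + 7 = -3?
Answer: I*√262/4 ≈ 4.0466*I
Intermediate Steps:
B = -10 (B = -7 - 3 = -10)
p(A, v) = -60 + A (p(A, v) = 6*(-10) + A = -60 + A)
y = 61/8 (y = -(-60 + (-4 - 5)/(5 + 4))/8 = -(-60 - 9/9)/8 = -(-60 - 9*⅑)/8 = -(-60 - 1)/8 = -⅛*(-61) = 61/8 ≈ 7.6250)
√(y - 24) = √(61/8 - 24) = √(-131/8) = I*√262/4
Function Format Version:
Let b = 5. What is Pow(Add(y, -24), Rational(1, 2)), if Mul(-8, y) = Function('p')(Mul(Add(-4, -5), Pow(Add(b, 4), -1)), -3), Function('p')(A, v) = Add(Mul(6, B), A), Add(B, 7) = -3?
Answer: Mul(Rational(1, 4), I, Pow(262, Rational(1, 2))) ≈ Mul(4.0466, I)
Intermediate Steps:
B = -10 (B = Add(-7, -3) = -10)
Function('p')(A, v) = Add(-60, A) (Function('p')(A, v) = Add(Mul(6, -10), A) = Add(-60, A))
y = Rational(61, 8) (y = Mul(Rational(-1, 8), Add(-60, Mul(Add(-4, -5), Pow(Add(5, 4), -1)))) = Mul(Rational(-1, 8), Add(-60, Mul(-9, Pow(9, -1)))) = Mul(Rational(-1, 8), Add(-60, Mul(-9, Rational(1, 9)))) = Mul(Rational(-1, 8), Add(-60, -1)) = Mul(Rational(-1, 8), -61) = Rational(61, 8) ≈ 7.6250)
Pow(Add(y, -24), Rational(1, 2)) = Pow(Add(Rational(61, 8), -24), Rational(1, 2)) = Pow(Rational(-131, 8), Rational(1, 2)) = Mul(Rational(1, 4), I, Pow(262, Rational(1, 2)))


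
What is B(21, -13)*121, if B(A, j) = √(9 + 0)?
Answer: 363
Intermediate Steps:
B(A, j) = 3 (B(A, j) = √9 = 3)
B(21, -13)*121 = 3*121 = 363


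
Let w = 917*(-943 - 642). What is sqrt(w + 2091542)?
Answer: sqrt(638097) ≈ 798.81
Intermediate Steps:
w = -1453445 (w = 917*(-1585) = -1453445)
sqrt(w + 2091542) = sqrt(-1453445 + 2091542) = sqrt(638097)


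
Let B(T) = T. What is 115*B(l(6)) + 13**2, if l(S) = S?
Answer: 859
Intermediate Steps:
115*B(l(6)) + 13**2 = 115*6 + 13**2 = 690 + 169 = 859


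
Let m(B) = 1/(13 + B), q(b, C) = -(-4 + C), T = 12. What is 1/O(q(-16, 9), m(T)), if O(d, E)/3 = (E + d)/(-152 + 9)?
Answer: 3575/372 ≈ 9.6102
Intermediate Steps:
q(b, C) = 4 - C
O(d, E) = -3*E/143 - 3*d/143 (O(d, E) = 3*((E + d)/(-152 + 9)) = 3*((E + d)/(-143)) = 3*((E + d)*(-1/143)) = 3*(-E/143 - d/143) = -3*E/143 - 3*d/143)
1/O(q(-16, 9), m(T)) = 1/(-3/(143*(13 + 12)) - 3*(4 - 1*9)/143) = 1/(-3/143/25 - 3*(4 - 9)/143) = 1/(-3/143*1/25 - 3/143*(-5)) = 1/(-3/3575 + 15/143) = 1/(372/3575) = 3575/372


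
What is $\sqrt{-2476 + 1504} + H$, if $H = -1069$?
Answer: $-1069 + 18 i \sqrt{3} \approx -1069.0 + 31.177 i$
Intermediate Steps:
$\sqrt{-2476 + 1504} + H = \sqrt{-2476 + 1504} - 1069 = \sqrt{-972} - 1069 = 18 i \sqrt{3} - 1069 = -1069 + 18 i \sqrt{3}$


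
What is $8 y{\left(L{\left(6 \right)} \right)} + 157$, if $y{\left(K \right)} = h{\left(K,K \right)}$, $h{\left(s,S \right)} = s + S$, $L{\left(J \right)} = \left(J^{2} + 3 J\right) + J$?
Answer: $1117$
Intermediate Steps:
$L{\left(J \right)} = J^{2} + 4 J$
$h{\left(s,S \right)} = S + s$
$y{\left(K \right)} = 2 K$ ($y{\left(K \right)} = K + K = 2 K$)
$8 y{\left(L{\left(6 \right)} \right)} + 157 = 8 \cdot 2 \cdot 6 \left(4 + 6\right) + 157 = 8 \cdot 2 \cdot 6 \cdot 10 + 157 = 8 \cdot 2 \cdot 60 + 157 = 8 \cdot 120 + 157 = 960 + 157 = 1117$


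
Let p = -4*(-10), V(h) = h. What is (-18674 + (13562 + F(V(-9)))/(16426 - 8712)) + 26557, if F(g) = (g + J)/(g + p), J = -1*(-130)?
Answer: 1885513865/239134 ≈ 7884.8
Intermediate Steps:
p = 40
J = 130
F(g) = (130 + g)/(40 + g) (F(g) = (g + 130)/(g + 40) = (130 + g)/(40 + g))
(-18674 + (13562 + F(V(-9)))/(16426 - 8712)) + 26557 = (-18674 + (13562 + (130 - 9)/(40 - 9))/(16426 - 8712)) + 26557 = (-18674 + (13562 + 121/31)/7714) + 26557 = (-18674 + (13562 + (1/31)*121)*(1/7714)) + 26557 = (-18674 + (13562 + 121/31)*(1/7714)) + 26557 = (-18674 + (420543/31)*(1/7714)) + 26557 = (-18674 + 420543/239134) + 26557 = -4465167773/239134 + 26557 = 1885513865/239134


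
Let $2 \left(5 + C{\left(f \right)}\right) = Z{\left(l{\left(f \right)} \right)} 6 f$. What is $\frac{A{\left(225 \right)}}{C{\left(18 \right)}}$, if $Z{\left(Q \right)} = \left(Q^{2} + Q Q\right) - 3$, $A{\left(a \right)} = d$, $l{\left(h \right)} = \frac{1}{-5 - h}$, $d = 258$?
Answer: $- \frac{136482}{88235} \approx -1.5468$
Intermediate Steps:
$A{\left(a \right)} = 258$
$Z{\left(Q \right)} = -3 + 2 Q^{2}$ ($Z{\left(Q \right)} = \left(Q^{2} + Q^{2}\right) - 3 = 2 Q^{2} - 3 = -3 + 2 Q^{2}$)
$C{\left(f \right)} = -5 + \frac{f \left(-18 + \frac{12}{\left(5 + f\right)^{2}}\right)}{2}$ ($C{\left(f \right)} = -5 + \frac{\left(-3 + 2 \left(- \frac{1}{5 + f}\right)^{2}\right) 6 f}{2} = -5 + \frac{\left(-3 + \frac{2}{\left(5 + f\right)^{2}}\right) 6 f}{2} = -5 + \frac{\left(-18 + \frac{12}{\left(5 + f\right)^{2}}\right) f}{2} = -5 + \frac{f \left(-18 + \frac{12}{\left(5 + f\right)^{2}}\right)}{2}$)
$\frac{A{\left(225 \right)}}{C{\left(18 \right)}} = \frac{258}{-5 - 162 + 6 \cdot 18 \frac{1}{\left(5 + 18\right)^{2}}} = \frac{258}{-5 - 162 + 6 \cdot 18 \cdot \frac{1}{529}} = \frac{258}{-5 - 162 + \frac{108}{529}} = \frac{258}{- \frac{88235}{529}} = 258 \left(- \frac{529}{88235}\right) = - \frac{136482}{88235}$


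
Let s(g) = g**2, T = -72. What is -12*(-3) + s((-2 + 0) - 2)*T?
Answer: -1116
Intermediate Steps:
-12*(-3) + s((-2 + 0) - 2)*T = -12*(-3) + ((-2 + 0) - 2)**2*(-72) = 36 + (-2 - 2)**2*(-72) = 36 + (-4)**2*(-72) = 36 + 16*(-72) = 36 - 1152 = -1116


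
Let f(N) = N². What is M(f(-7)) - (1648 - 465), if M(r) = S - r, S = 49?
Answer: -1183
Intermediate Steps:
M(r) = 49 - r
M(f(-7)) - (1648 - 465) = (49 - 1*(-7)²) - (1648 - 465) = (49 - 1*49) - 1*1183 = (49 - 49) - 1183 = 0 - 1183 = -1183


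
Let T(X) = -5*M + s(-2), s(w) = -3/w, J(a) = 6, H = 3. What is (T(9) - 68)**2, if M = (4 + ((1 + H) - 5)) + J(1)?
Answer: 49729/4 ≈ 12432.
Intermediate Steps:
M = 9 (M = (4 + ((1 + 3) - 5)) + 6 = (4 + (4 - 5)) + 6 = (4 - 1) + 6 = 3 + 6 = 9)
T(X) = -87/2 (T(X) = -5*9 - 3/(-2) = -45 - 3*(-1/2) = -45 + 3/2 = -87/2)
(T(9) - 68)**2 = (-87/2 - 68)**2 = (-223/2)**2 = 49729/4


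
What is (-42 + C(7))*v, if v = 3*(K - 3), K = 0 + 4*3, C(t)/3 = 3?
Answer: -891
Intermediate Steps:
C(t) = 9 (C(t) = 3*3 = 9)
K = 12 (K = 0 + 12 = 12)
v = 27 (v = 3*(12 - 3) = 3*9 = 27)
(-42 + C(7))*v = (-42 + 9)*27 = -33*27 = -891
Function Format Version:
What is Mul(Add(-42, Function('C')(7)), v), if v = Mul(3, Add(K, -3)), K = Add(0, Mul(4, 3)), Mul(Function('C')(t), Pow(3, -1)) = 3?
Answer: -891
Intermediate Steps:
Function('C')(t) = 9 (Function('C')(t) = Mul(3, 3) = 9)
K = 12 (K = Add(0, 12) = 12)
v = 27 (v = Mul(3, Add(12, -3)) = Mul(3, 9) = 27)
Mul(Add(-42, Function('C')(7)), v) = Mul(Add(-42, 9), 27) = Mul(-33, 27) = -891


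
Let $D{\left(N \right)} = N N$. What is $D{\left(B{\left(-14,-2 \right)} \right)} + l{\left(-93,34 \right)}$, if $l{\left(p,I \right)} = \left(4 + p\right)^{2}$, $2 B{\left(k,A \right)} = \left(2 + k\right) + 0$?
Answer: $7957$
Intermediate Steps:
$B{\left(k,A \right)} = 1 + \frac{k}{2}$ ($B{\left(k,A \right)} = \frac{\left(2 + k\right) + 0}{2} = \frac{2 + k}{2} = 1 + \frac{k}{2}$)
$D{\left(N \right)} = N^{2}$
$D{\left(B{\left(-14,-2 \right)} \right)} + l{\left(-93,34 \right)} = \left(1 + \frac{1}{2} \left(-14\right)\right)^{2} + \left(4 - 93\right)^{2} = \left(1 - 7\right)^{2} + \left(-89\right)^{2} = \left(-6\right)^{2} + 7921 = 36 + 7921 = 7957$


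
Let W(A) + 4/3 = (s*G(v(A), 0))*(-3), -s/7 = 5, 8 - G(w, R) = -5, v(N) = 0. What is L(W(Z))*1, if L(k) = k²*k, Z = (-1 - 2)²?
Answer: 68468125571/27 ≈ 2.5359e+9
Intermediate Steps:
G(w, R) = 13 (G(w, R) = 8 - 1*(-5) = 8 + 5 = 13)
s = -35 (s = -7*5 = -35)
Z = 9 (Z = (-3)² = 9)
W(A) = 4091/3 (W(A) = -4/3 - 35*13*(-3) = -4/3 - 455*(-3) = -4/3 + 1365 = 4091/3)
L(k) = k³
L(W(Z))*1 = (4091/3)³*1 = (68468125571/27)*1 = 68468125571/27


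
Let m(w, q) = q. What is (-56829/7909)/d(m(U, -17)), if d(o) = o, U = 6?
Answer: 56829/134453 ≈ 0.42267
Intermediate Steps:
(-56829/7909)/d(m(U, -17)) = -56829/7909/(-17) = -56829*1/7909*(-1/17) = -56829/7909*(-1/17) = 56829/134453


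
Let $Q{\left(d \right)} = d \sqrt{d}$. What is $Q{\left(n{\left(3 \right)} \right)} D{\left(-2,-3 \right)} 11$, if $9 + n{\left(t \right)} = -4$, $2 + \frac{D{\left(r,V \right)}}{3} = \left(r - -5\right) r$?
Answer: $3432 i \sqrt{13} \approx 12374.0 i$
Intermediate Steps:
$D{\left(r,V \right)} = -6 + 3 r \left(5 + r\right)$ ($D{\left(r,V \right)} = -6 + 3 \left(r - -5\right) r = -6 + 3 \left(r + 5\right) r = -6 + 3 \left(5 + r\right) r = -6 + 3 r \left(5 + r\right)$)
$n{\left(t \right)} = -13$ ($n{\left(t \right)} = -9 - 4 = -13$)
$Q{\left(d \right)} = d^{\frac{3}{2}}$
$Q{\left(n{\left(3 \right)} \right)} D{\left(-2,-3 \right)} 11 = \left(-13\right)^{\frac{3}{2}} \left(-6 + 3 \left(-2\right)^{2} + 15 \left(-2\right)\right) 11 = - 13 i \sqrt{13} \left(-6 + 3 \cdot 4 - 30\right) 11 = - 13 i \sqrt{13} \left(-6 + 12 - 30\right) 11 = - 13 i \sqrt{13} \left(-24\right) 11 = 312 i \sqrt{13} \cdot 11 = 3432 i \sqrt{13}$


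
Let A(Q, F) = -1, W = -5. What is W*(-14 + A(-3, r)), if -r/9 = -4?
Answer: 75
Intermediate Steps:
r = 36 (r = -9*(-4) = 36)
W*(-14 + A(-3, r)) = -5*(-14 - 1) = -5*(-15) = 75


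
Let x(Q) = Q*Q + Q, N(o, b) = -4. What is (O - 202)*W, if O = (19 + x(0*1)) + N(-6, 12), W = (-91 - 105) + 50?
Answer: 27302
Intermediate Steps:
x(Q) = Q + Q² (x(Q) = Q² + Q = Q + Q²)
W = -146 (W = -196 + 50 = -146)
O = 15 (O = (19 + (0*1)*(1 + 0*1)) - 4 = (19 + 0*(1 + 0)) - 4 = (19 + 0*1) - 4 = (19 + 0) - 4 = 19 - 4 = 15)
(O - 202)*W = (15 - 202)*(-146) = -187*(-146) = 27302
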